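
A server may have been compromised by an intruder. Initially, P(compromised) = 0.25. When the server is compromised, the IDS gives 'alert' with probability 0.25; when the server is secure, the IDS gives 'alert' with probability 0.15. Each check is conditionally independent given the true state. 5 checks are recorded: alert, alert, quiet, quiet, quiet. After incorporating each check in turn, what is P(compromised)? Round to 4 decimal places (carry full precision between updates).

After 'alert': P(compromised) = 0.25·0.2500 / (0.25·0.2500 + 0.15·0.7500) ≈ 0.3571
After 'alert': P(compromised) = 0.25·0.3571 / (0.25·0.3571 + 0.15·0.6429) ≈ 0.4808
After 'quiet': P(compromised) = 0.75·0.4808 / (0.75·0.4808 + 0.85·0.5192) ≈ 0.4496
After 'quiet': P(compromised) = 0.75·0.4496 / (0.75·0.4496 + 0.85·0.5504) ≈ 0.4189
After 'quiet': P(compromised) = 0.75·0.4189 / (0.75·0.4189 + 0.85·0.5811) ≈ 0.3888

0.3888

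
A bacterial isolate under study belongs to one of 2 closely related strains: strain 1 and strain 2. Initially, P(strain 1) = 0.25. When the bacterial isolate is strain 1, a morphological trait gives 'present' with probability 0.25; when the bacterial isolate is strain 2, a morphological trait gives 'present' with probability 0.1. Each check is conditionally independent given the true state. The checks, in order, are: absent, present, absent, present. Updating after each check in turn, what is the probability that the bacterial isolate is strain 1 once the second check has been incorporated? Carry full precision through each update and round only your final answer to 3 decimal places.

After 'absent': P(strain 1) = 0.75·0.2500 / (0.75·0.2500 + 0.9·0.7500) ≈ 0.2174
After 'present': P(strain 1) = 0.25·0.2174 / (0.25·0.2174 + 0.1·0.7826) ≈ 0.4098

0.410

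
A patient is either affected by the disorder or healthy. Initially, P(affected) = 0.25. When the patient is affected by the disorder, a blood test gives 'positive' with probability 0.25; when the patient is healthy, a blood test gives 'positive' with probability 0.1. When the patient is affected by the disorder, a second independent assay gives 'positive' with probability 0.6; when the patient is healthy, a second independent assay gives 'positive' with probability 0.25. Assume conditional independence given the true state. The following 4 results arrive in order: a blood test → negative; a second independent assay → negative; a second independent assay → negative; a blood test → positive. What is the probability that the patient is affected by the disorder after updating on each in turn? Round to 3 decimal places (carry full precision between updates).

After a blood test='negative': P(affected) = 0.75·0.2500 / (0.75·0.2500 + 0.9·0.7500) ≈ 0.2174
After a second independent assay='negative': P(affected) = 0.4·0.2174 / (0.4·0.2174 + 0.75·0.7826) ≈ 0.1290
After a second independent assay='negative': P(affected) = 0.4·0.1290 / (0.4·0.1290 + 0.75·0.8710) ≈ 0.0732
After a blood test='positive': P(affected) = 0.25·0.0732 / (0.25·0.0732 + 0.1·0.9268) ≈ 0.1649

0.165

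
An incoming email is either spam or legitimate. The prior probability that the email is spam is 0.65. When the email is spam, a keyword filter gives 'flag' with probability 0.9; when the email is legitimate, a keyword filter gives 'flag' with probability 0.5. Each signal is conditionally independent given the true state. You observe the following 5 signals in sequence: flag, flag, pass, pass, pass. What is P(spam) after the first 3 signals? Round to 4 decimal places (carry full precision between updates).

After 'flag': P(spam) = 0.9·0.6500 / (0.9·0.6500 + 0.5·0.3500) ≈ 0.7697
After 'flag': P(spam) = 0.9·0.7697 / (0.9·0.7697 + 0.5·0.2303) ≈ 0.8575
After 'pass': P(spam) = 0.1·0.8575 / (0.1·0.8575 + 0.5·0.1425) ≈ 0.5462

0.5462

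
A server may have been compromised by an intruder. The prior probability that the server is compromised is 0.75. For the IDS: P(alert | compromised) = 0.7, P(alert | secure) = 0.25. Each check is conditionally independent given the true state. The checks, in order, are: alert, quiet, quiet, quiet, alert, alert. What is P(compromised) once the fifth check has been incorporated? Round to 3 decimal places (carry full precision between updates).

Apply Bayes' rule sequentially, carrying P(compromised) forward.
After 'alert': P(compromised) = 0.7·0.7500 / (0.7·0.7500 + 0.25·0.2500) ≈ 0.8936
After 'quiet': P(compromised) = 0.3·0.8936 / (0.3·0.8936 + 0.75·0.1064) ≈ 0.7706
After 'quiet': P(compromised) = 0.3·0.7706 / (0.3·0.7706 + 0.75·0.2294) ≈ 0.5734
After 'quiet': P(compromised) = 0.3·0.5734 / (0.3·0.5734 + 0.75·0.4266) ≈ 0.3496
After 'alert': P(compromised) = 0.7·0.3496 / (0.7·0.3496 + 0.25·0.6504) ≈ 0.6008

0.601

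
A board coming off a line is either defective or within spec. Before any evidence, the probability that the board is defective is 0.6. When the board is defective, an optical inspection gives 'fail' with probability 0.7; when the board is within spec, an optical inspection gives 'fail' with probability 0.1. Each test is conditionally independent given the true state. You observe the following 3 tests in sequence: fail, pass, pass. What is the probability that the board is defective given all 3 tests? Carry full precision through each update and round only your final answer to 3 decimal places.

0.538

After 'fail': P(defective) = 0.7·0.6000 / (0.7·0.6000 + 0.1·0.4000) ≈ 0.9130
After 'pass': P(defective) = 0.3·0.9130 / (0.3·0.9130 + 0.9·0.0870) ≈ 0.7778
After 'pass': P(defective) = 0.3·0.7778 / (0.3·0.7778 + 0.9·0.2222) ≈ 0.5385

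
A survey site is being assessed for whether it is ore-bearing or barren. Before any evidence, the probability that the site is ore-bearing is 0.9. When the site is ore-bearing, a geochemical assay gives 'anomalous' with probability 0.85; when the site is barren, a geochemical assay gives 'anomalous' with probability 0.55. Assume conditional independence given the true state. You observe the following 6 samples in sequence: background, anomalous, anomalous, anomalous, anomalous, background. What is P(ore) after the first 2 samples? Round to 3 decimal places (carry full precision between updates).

0.823

After 'background': P(ore) = 0.15·0.9000 / (0.15·0.9000 + 0.45·0.1000) ≈ 0.7500
After 'anomalous': P(ore) = 0.85·0.7500 / (0.85·0.7500 + 0.55·0.2500) ≈ 0.8226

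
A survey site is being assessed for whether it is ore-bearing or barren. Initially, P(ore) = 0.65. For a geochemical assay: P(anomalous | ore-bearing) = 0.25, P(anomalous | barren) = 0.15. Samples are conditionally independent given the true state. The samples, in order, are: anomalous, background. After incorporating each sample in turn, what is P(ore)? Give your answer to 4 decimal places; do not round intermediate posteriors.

0.7320

After 'anomalous': P(ore) = 0.25·0.6500 / (0.25·0.6500 + 0.15·0.3500) ≈ 0.7558
After 'background': P(ore) = 0.75·0.7558 / (0.75·0.7558 + 0.85·0.2442) ≈ 0.7320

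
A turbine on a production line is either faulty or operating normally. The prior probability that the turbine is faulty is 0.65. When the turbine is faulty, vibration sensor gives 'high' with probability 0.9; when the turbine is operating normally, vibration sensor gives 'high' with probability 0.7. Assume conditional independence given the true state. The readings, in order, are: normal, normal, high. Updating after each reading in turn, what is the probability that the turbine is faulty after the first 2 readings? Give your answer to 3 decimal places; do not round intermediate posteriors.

Apply Bayes' rule sequentially, carrying P(faulty) forward.
After 'normal': P(faulty) = 0.1·0.6500 / (0.1·0.6500 + 0.3·0.3500) ≈ 0.3824
After 'normal': P(faulty) = 0.1·0.3824 / (0.1·0.3824 + 0.3·0.6176) ≈ 0.1711

0.171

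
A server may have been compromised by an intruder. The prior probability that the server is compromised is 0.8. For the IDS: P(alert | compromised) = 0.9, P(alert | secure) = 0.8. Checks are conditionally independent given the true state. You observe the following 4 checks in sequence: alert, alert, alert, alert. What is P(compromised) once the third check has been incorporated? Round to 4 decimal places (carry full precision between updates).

After 'alert': P(compromised) = 0.9·0.8000 / (0.9·0.8000 + 0.8·0.2000) ≈ 0.8182
After 'alert': P(compromised) = 0.9·0.8182 / (0.9·0.8182 + 0.8·0.1818) ≈ 0.8351
After 'alert': P(compromised) = 0.9·0.8351 / (0.9·0.8351 + 0.8·0.1649) ≈ 0.8506

0.8506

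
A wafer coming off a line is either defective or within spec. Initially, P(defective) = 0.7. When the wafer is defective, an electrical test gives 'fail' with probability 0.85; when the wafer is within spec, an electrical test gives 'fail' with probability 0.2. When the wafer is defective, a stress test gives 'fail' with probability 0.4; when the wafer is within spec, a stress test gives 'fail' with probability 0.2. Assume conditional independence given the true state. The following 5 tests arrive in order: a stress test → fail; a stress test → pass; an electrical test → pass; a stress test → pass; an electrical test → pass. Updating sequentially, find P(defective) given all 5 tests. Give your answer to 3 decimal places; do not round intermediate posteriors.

After a stress test='fail': P(defective) = 0.4·0.7000 / (0.4·0.7000 + 0.2·0.3000) ≈ 0.8235
After a stress test='pass': P(defective) = 0.6·0.8235 / (0.6·0.8235 + 0.8·0.1765) ≈ 0.7778
After an electrical test='pass': P(defective) = 0.15·0.7778 / (0.15·0.7778 + 0.8·0.2222) ≈ 0.3962
After a stress test='pass': P(defective) = 0.6·0.3962 / (0.6·0.3962 + 0.8·0.6038) ≈ 0.3298
After an electrical test='pass': P(defective) = 0.15·0.3298 / (0.15·0.3298 + 0.8·0.6702) ≈ 0.0845

0.084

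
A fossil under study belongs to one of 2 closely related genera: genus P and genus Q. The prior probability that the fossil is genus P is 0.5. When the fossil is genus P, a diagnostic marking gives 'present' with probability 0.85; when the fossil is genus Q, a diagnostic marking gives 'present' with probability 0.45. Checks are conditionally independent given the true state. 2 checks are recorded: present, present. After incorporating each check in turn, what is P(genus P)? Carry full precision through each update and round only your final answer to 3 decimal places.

After 'present': P(genus P) = 0.85·0.5000 / (0.85·0.5000 + 0.45·0.5000) ≈ 0.6538
After 'present': P(genus P) = 0.85·0.6538 / (0.85·0.6538 + 0.45·0.3462) ≈ 0.7811

0.781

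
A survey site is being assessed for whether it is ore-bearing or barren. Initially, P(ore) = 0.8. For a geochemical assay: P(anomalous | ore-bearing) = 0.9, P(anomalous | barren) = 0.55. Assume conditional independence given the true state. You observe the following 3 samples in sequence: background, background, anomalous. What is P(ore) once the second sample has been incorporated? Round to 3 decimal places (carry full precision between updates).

After 'background': P(ore) = 0.1·0.8000 / (0.1·0.8000 + 0.45·0.2000) ≈ 0.4706
After 'background': P(ore) = 0.1·0.4706 / (0.1·0.4706 + 0.45·0.5294) ≈ 0.1649

0.165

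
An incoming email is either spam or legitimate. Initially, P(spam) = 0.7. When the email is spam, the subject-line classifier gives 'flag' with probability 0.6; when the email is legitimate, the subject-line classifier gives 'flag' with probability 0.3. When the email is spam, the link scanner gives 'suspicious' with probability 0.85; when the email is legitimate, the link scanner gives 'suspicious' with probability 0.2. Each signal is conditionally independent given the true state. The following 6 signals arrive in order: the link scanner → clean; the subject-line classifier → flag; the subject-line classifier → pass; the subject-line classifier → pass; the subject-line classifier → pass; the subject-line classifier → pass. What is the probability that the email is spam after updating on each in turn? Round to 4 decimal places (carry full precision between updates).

After the link scanner='clean': P(spam) = 0.15·0.7000 / (0.15·0.7000 + 0.8·0.3000) ≈ 0.3043
After the subject-line classifier='flag': P(spam) = 0.6·0.3043 / (0.6·0.3043 + 0.3·0.6957) ≈ 0.4667
After the subject-line classifier='pass': P(spam) = 0.4·0.4667 / (0.4·0.4667 + 0.7·0.5333) ≈ 0.3333
After the subject-line classifier='pass': P(spam) = 0.4·0.3333 / (0.4·0.3333 + 0.7·0.6667) ≈ 0.2222
After the subject-line classifier='pass': P(spam) = 0.4·0.2222 / (0.4·0.2222 + 0.7·0.7778) ≈ 0.1404
After the subject-line classifier='pass': P(spam) = 0.4·0.1404 / (0.4·0.1404 + 0.7·0.8596) ≈ 0.0853

0.0853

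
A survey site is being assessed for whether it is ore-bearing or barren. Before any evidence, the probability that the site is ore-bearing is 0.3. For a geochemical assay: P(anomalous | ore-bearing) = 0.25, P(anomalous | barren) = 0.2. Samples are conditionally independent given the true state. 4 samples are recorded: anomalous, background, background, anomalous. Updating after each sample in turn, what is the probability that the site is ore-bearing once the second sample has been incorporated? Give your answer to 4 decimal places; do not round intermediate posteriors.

0.3343

After 'anomalous': P(ore) = 0.25·0.3000 / (0.25·0.3000 + 0.2·0.7000) ≈ 0.3488
After 'background': P(ore) = 0.75·0.3488 / (0.75·0.3488 + 0.8·0.6512) ≈ 0.3343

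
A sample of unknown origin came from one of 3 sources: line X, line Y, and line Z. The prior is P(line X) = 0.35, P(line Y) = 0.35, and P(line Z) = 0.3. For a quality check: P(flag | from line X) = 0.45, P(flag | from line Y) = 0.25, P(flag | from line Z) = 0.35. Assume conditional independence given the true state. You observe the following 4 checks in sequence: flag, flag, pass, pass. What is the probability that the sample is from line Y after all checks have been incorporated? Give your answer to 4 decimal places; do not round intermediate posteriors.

0.2497

After 'flag': normaliser = 0.45·0.3500 + 0.25·0.3500 + 0.35·0.3000; P(line X) ≈ 0.4500, P(line Y) ≈ 0.2500, P(line Z) ≈ 0.3000
After 'flag': normaliser = 0.45·0.4500 + 0.25·0.2500 + 0.35·0.3000; P(line X) ≈ 0.5473, P(line Y) ≈ 0.1689, P(line Z) ≈ 0.2838
After 'pass': normaliser = 0.55·0.5473 + 0.75·0.1689 + 0.65·0.2838; P(line X) ≈ 0.4917, P(line Y) ≈ 0.2070, P(line Z) ≈ 0.3013
After 'pass': normaliser = 0.55·0.4917 + 0.75·0.2070 + 0.65·0.3013; P(line X) ≈ 0.4351, P(line Y) ≈ 0.2497, P(line Z) ≈ 0.3151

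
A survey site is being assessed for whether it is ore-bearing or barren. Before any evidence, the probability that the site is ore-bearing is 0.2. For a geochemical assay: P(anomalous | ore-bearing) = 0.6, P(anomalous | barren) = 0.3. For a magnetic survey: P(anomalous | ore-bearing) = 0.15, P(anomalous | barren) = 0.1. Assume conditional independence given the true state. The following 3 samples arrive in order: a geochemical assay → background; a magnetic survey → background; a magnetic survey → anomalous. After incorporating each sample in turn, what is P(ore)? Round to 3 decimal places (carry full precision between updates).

0.168

After a geochemical assay='background': P(ore) = 0.4·0.2000 / (0.4·0.2000 + 0.7·0.8000) ≈ 0.1250
After a magnetic survey='background': P(ore) = 0.85·0.1250 / (0.85·0.1250 + 0.9·0.8750) ≈ 0.1189
After a magnetic survey='anomalous': P(ore) = 0.15·0.1189 / (0.15·0.1189 + 0.1·0.8811) ≈ 0.1683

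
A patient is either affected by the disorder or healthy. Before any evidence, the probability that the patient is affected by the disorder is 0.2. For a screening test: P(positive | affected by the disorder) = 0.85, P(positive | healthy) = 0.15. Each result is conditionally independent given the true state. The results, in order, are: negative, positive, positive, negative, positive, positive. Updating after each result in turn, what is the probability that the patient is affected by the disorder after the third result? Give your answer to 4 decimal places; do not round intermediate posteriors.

After 'negative': P(affected) = 0.15·0.2000 / (0.15·0.2000 + 0.85·0.8000) ≈ 0.0423
After 'positive': P(affected) = 0.85·0.0423 / (0.85·0.0423 + 0.15·0.9577) ≈ 0.2000
After 'positive': P(affected) = 0.85·0.2000 / (0.85·0.2000 + 0.15·0.8000) ≈ 0.5862

0.5862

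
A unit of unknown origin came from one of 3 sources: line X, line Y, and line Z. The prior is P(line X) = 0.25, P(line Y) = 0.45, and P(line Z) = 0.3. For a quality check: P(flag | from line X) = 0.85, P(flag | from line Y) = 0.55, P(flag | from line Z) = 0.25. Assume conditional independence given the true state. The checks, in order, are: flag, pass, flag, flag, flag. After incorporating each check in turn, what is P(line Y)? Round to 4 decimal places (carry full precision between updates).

After 'flag': normaliser = 0.85·0.2500 + 0.55·0.4500 + 0.25·0.3000; P(line X) ≈ 0.3972, P(line Y) ≈ 0.4626, P(line Z) ≈ 0.1402
After 'pass': normaliser = 0.15·0.3972 + 0.45·0.4626 + 0.75·0.1402; P(line X) ≈ 0.1598, P(line Y) ≈ 0.5583, P(line Z) ≈ 0.2820
After 'flag': normaliser = 0.85·0.1598 + 0.55·0.5583 + 0.25·0.2820; P(line X) ≈ 0.2646, P(line Y) ≈ 0.5981, P(line Z) ≈ 0.1373
After 'flag': normaliser = 0.85·0.2646 + 0.55·0.5981 + 0.25·0.1373; P(line X) ≈ 0.3823, P(line Y) ≈ 0.5593, P(line Z) ≈ 0.0584
After 'flag': normaliser = 0.85·0.3823 + 0.55·0.5593 + 0.25·0.0584; P(line X) ≈ 0.5021, P(line Y) ≈ 0.4753, P(line Z) ≈ 0.0225

0.4753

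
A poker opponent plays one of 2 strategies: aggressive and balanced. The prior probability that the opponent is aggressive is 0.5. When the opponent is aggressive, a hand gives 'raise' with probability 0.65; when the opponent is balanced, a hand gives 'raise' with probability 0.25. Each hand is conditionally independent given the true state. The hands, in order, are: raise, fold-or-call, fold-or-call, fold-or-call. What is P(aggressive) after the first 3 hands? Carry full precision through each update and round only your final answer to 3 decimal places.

After 'raise': P(aggressive) = 0.65·0.5000 / (0.65·0.5000 + 0.25·0.5000) ≈ 0.7222
After 'fold-or-call': P(aggressive) = 0.35·0.7222 / (0.35·0.7222 + 0.75·0.2778) ≈ 0.5482
After 'fold-or-call': P(aggressive) = 0.35·0.5482 / (0.35·0.5482 + 0.75·0.4518) ≈ 0.3615

0.362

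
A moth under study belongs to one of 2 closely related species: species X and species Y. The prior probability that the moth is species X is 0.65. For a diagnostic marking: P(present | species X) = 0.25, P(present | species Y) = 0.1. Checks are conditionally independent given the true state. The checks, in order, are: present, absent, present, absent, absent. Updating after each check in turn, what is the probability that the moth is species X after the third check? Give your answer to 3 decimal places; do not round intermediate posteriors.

0.906

After 'present': P(species X) = 0.25·0.6500 / (0.25·0.6500 + 0.1·0.3500) ≈ 0.8228
After 'absent': P(species X) = 0.75·0.8228 / (0.75·0.8228 + 0.9·0.1772) ≈ 0.7946
After 'present': P(species X) = 0.25·0.7946 / (0.25·0.7946 + 0.1·0.2054) ≈ 0.9063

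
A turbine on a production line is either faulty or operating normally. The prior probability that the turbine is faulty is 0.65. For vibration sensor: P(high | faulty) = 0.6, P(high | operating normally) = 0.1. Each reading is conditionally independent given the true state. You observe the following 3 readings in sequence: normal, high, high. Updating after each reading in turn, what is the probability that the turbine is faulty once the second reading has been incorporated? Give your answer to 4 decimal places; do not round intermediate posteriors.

0.8320

After 'normal': P(faulty) = 0.4·0.6500 / (0.4·0.6500 + 0.9·0.3500) ≈ 0.4522
After 'high': P(faulty) = 0.6·0.4522 / (0.6·0.4522 + 0.1·0.5478) ≈ 0.8320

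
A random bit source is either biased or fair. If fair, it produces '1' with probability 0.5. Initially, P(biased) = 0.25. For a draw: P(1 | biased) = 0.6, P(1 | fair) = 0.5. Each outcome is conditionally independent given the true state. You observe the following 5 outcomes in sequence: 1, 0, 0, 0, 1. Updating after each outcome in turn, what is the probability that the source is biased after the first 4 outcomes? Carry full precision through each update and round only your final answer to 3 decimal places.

After '1': P(biased) = 0.6·0.2500 / (0.6·0.2500 + 0.5·0.7500) ≈ 0.2857
After '0': P(biased) = 0.4·0.2857 / (0.4·0.2857 + 0.5·0.7143) ≈ 0.2424
After '0': P(biased) = 0.4·0.2424 / (0.4·0.2424 + 0.5·0.7576) ≈ 0.2038
After '0': P(biased) = 0.4·0.2038 / (0.4·0.2038 + 0.5·0.7962) ≈ 0.1700

0.170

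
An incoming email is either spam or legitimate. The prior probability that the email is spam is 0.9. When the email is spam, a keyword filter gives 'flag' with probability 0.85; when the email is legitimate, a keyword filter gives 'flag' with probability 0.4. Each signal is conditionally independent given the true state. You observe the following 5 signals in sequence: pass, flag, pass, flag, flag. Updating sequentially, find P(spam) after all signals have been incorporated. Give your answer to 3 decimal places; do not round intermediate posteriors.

0.844

Each posterior becomes the prior for the next update.
After 'pass': P(spam) = 0.15·0.9000 / (0.15·0.9000 + 0.6·0.1000) ≈ 0.6923
After 'flag': P(spam) = 0.85·0.6923 / (0.85·0.6923 + 0.4·0.3077) ≈ 0.8270
After 'pass': P(spam) = 0.15·0.8270 / (0.15·0.8270 + 0.6·0.1730) ≈ 0.5445
After 'flag': P(spam) = 0.85·0.5445 / (0.85·0.5445 + 0.4·0.4555) ≈ 0.7175
After 'flag': P(spam) = 0.85·0.7175 / (0.85·0.7175 + 0.4·0.2825) ≈ 0.8437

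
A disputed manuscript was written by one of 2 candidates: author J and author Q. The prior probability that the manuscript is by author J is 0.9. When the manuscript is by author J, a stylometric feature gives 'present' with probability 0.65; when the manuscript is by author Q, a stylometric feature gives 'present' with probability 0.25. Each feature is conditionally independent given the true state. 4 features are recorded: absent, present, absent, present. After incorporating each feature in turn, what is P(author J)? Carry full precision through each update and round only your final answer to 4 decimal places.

After 'absent': P(author J) = 0.35·0.9000 / (0.35·0.9000 + 0.75·0.1000) ≈ 0.8077
After 'present': P(author J) = 0.65·0.8077 / (0.65·0.8077 + 0.25·0.1923) ≈ 0.9161
After 'absent': P(author J) = 0.35·0.9161 / (0.35·0.9161 + 0.75·0.0839) ≈ 0.8360
After 'present': P(author J) = 0.65·0.8360 / (0.65·0.8360 + 0.25·0.1640) ≈ 0.9298

0.9298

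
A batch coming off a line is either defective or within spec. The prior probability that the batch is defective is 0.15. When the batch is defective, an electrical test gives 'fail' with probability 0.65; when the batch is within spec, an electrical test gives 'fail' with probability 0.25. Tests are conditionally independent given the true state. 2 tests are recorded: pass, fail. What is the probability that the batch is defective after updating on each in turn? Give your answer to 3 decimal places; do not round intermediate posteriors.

0.176

After 'pass': P(defective) = 0.35·0.1500 / (0.35·0.1500 + 0.75·0.8500) ≈ 0.0761
After 'fail': P(defective) = 0.65·0.0761 / (0.65·0.0761 + 0.25·0.9239) ≈ 0.1764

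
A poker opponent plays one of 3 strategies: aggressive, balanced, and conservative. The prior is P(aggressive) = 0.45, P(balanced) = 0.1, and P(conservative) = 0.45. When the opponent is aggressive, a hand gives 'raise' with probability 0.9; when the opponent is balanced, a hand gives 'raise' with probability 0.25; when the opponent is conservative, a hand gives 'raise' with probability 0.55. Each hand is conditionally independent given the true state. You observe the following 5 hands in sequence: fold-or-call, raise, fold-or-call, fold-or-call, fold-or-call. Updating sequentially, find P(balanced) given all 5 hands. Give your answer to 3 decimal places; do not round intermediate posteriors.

After 'fold-or-call': normaliser = 0.1·0.4500 + 0.75·0.1000 + 0.45·0.4500; P(aggressive) ≈ 0.1395, P(balanced) ≈ 0.2326, P(conservative) ≈ 0.6279
After 'raise': normaliser = 0.9·0.1395 + 0.25·0.2326 + 0.55·0.6279; P(aggressive) ≈ 0.2374, P(balanced) ≈ 0.1099, P(conservative) ≈ 0.6527
After 'fold-or-call': normaliser = 0.1·0.2374 + 0.75·0.1099 + 0.45·0.6527; P(aggressive) ≈ 0.0594, P(balanced) ≈ 0.2061, P(conservative) ≈ 0.7345
After 'fold-or-call': normaliser = 0.1·0.0594 + 0.75·0.2061 + 0.45·0.7345; P(aggressive) ≈ 0.0121, P(balanced) ≈ 0.3148, P(conservative) ≈ 0.6731
After 'fold-or-call': normaliser = 0.1·0.0121 + 0.75·0.3148 + 0.45·0.6731; P(aggressive) ≈ 0.0022, P(balanced) ≈ 0.4370, P(conservative) ≈ 0.5607

0.437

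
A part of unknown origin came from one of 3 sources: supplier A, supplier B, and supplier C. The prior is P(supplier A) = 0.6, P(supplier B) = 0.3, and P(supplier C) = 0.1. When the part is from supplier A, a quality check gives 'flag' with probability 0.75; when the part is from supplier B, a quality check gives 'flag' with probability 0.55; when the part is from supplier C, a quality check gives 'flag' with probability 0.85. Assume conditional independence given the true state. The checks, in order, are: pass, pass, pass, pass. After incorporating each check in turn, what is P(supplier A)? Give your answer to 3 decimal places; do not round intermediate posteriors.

After 'pass': normaliser = 0.25·0.6000 + 0.45·0.3000 + 0.15·0.1000; P(supplier A) ≈ 0.5000, P(supplier B) ≈ 0.4500, P(supplier C) ≈ 0.0500
After 'pass': normaliser = 0.25·0.5000 + 0.45·0.4500 + 0.15·0.0500; P(supplier A) ≈ 0.3731, P(supplier B) ≈ 0.6045, P(supplier C) ≈ 0.0224
After 'pass': normaliser = 0.25·0.3731 + 0.45·0.6045 + 0.15·0.0224; P(supplier A) ≈ 0.2530, P(supplier B) ≈ 0.7379, P(supplier C) ≈ 0.0091
After 'pass': normaliser = 0.25·0.2530 + 0.45·0.7379 + 0.15·0.0091; P(supplier A) ≈ 0.1595, P(supplier B) ≈ 0.8371, P(supplier C) ≈ 0.0034

0.159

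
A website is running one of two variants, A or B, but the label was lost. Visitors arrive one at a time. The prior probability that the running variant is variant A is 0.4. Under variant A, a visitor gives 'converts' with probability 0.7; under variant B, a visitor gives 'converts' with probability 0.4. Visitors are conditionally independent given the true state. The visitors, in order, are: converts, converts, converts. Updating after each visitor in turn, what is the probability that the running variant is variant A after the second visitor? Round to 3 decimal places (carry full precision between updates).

0.671

After 'converts': P(A) = 0.7·0.4000 / (0.7·0.4000 + 0.4·0.6000) ≈ 0.5385
After 'converts': P(A) = 0.7·0.5385 / (0.7·0.5385 + 0.4·0.4615) ≈ 0.6712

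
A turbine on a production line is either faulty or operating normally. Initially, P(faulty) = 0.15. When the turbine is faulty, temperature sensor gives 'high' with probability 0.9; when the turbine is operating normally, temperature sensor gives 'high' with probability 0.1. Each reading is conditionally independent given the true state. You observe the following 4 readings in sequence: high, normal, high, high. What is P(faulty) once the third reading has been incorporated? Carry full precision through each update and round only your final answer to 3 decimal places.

0.614

Each posterior becomes the prior for the next update.
After 'high': P(faulty) = 0.9·0.1500 / (0.9·0.1500 + 0.1·0.8500) ≈ 0.6136
After 'normal': P(faulty) = 0.1·0.6136 / (0.1·0.6136 + 0.9·0.3864) ≈ 0.1500
After 'high': P(faulty) = 0.9·0.1500 / (0.9·0.1500 + 0.1·0.8500) ≈ 0.6136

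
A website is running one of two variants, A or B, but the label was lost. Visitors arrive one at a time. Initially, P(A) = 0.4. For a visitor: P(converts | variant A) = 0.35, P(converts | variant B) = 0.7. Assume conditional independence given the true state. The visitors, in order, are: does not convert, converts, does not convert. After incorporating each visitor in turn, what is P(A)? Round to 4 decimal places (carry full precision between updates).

0.6101

After 'does not convert': P(A) = 0.65·0.4000 / (0.65·0.4000 + 0.3·0.6000) ≈ 0.5909
After 'converts': P(A) = 0.35·0.5909 / (0.35·0.5909 + 0.7·0.4091) ≈ 0.4194
After 'does not convert': P(A) = 0.65·0.4194 / (0.65·0.4194 + 0.3·0.5806) ≈ 0.6101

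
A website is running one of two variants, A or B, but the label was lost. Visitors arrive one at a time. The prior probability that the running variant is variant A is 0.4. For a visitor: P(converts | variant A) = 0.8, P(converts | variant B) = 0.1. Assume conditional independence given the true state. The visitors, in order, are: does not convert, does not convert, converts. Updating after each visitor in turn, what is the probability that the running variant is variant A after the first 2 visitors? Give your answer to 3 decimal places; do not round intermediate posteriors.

0.032

After 'does not convert': P(A) = 0.2·0.4000 / (0.2·0.4000 + 0.9·0.6000) ≈ 0.1290
After 'does not convert': P(A) = 0.2·0.1290 / (0.2·0.1290 + 0.9·0.8710) ≈ 0.0319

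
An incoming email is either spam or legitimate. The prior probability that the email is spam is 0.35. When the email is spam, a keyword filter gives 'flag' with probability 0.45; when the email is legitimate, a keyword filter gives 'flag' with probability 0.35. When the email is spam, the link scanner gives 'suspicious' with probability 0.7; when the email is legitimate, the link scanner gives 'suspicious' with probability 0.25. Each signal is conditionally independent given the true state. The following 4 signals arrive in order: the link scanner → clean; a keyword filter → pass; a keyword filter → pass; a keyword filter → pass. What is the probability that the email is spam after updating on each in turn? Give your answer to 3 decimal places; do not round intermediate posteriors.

0.115

Each posterior becomes the prior for the next update.
After the link scanner='clean': P(spam) = 0.3·0.3500 / (0.3·0.3500 + 0.75·0.6500) ≈ 0.1772
After a keyword filter='pass': P(spam) = 0.55·0.1772 / (0.55·0.1772 + 0.65·0.8228) ≈ 0.1542
After a keyword filter='pass': P(spam) = 0.55·0.1542 / (0.55·0.1542 + 0.65·0.8458) ≈ 0.1336
After a keyword filter='pass': P(spam) = 0.55·0.1336 / (0.55·0.1336 + 0.65·0.8664) ≈ 0.1154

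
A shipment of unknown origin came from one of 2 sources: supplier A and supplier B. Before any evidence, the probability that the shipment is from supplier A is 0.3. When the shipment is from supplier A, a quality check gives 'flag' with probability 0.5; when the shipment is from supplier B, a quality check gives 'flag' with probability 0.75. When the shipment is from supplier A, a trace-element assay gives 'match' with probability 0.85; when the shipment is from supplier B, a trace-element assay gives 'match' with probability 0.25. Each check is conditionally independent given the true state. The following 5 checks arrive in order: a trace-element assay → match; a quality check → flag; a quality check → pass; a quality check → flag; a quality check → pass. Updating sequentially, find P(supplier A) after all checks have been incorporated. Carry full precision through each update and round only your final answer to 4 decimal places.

After a trace-element assay='match': P(supplier A) = 0.85·0.3000 / (0.85·0.3000 + 0.25·0.7000) ≈ 0.5930
After a quality check='flag': P(supplier A) = 0.5·0.5930 / (0.5·0.5930 + 0.75·0.4070) ≈ 0.4928
After a quality check='pass': P(supplier A) = 0.5·0.4928 / (0.5·0.4928 + 0.25·0.5072) ≈ 0.6602
After a quality check='flag': P(supplier A) = 0.5·0.6602 / (0.5·0.6602 + 0.75·0.3398) ≈ 0.5643
After a quality check='pass': P(supplier A) = 0.5·0.5643 / (0.5·0.5643 + 0.25·0.4357) ≈ 0.7215

0.7215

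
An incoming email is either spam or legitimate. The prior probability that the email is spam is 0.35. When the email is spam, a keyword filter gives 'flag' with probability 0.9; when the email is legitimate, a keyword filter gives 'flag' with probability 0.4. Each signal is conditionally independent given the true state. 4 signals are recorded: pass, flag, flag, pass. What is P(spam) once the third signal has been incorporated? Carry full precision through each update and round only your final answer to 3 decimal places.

After 'pass': P(spam) = 0.1·0.3500 / (0.1·0.3500 + 0.6·0.6500) ≈ 0.0824
After 'flag': P(spam) = 0.9·0.0824 / (0.9·0.0824 + 0.4·0.9176) ≈ 0.1680
After 'flag': P(spam) = 0.9·0.1680 / (0.9·0.1680 + 0.4·0.8320) ≈ 0.3124

0.312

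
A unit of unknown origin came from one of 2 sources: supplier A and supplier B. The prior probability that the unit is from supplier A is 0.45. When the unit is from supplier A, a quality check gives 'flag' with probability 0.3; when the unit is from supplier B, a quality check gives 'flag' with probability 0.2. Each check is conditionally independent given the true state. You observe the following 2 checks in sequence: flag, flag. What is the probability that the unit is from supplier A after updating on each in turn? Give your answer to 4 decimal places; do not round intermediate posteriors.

Apply Bayes' rule sequentially, carrying P(supplier A) forward.
After 'flag': P(supplier A) = 0.3·0.4500 / (0.3·0.4500 + 0.2·0.5500) ≈ 0.5510
After 'flag': P(supplier A) = 0.3·0.5510 / (0.3·0.5510 + 0.2·0.4490) ≈ 0.6480

0.6480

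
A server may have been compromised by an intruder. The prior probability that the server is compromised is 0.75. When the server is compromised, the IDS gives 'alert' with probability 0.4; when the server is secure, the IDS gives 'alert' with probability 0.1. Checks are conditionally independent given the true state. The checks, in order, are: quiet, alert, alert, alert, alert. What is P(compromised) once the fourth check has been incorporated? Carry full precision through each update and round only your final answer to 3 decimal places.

Each posterior becomes the prior for the next update.
After 'quiet': P(compromised) = 0.6·0.7500 / (0.6·0.7500 + 0.9·0.2500) ≈ 0.6667
After 'alert': P(compromised) = 0.4·0.6667 / (0.4·0.6667 + 0.1·0.3333) ≈ 0.8889
After 'alert': P(compromised) = 0.4·0.8889 / (0.4·0.8889 + 0.1·0.1111) ≈ 0.9697
After 'alert': P(compromised) = 0.4·0.9697 / (0.4·0.9697 + 0.1·0.0303) ≈ 0.9922

0.992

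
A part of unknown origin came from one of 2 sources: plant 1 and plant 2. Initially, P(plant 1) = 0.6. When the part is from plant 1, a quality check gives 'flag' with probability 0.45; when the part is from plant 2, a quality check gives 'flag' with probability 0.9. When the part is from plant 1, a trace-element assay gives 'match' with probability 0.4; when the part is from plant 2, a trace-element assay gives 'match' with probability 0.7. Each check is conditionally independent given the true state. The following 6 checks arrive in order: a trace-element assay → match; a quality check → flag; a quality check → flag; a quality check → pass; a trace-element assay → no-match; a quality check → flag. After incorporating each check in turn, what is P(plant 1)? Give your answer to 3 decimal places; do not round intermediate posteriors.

After a trace-element assay='match': P(plant 1) = 0.4·0.6000 / (0.4·0.6000 + 0.7·0.4000) ≈ 0.4615
After a quality check='flag': P(plant 1) = 0.45·0.4615 / (0.45·0.4615 + 0.9·0.5385) ≈ 0.3000
After a quality check='flag': P(plant 1) = 0.45·0.3000 / (0.45·0.3000 + 0.9·0.7000) ≈ 0.1765
After a quality check='pass': P(plant 1) = 0.55·0.1765 / (0.55·0.1765 + 0.1·0.8235) ≈ 0.5410
After a trace-element assay='no-match': P(plant 1) = 0.6·0.5410 / (0.6·0.5410 + 0.3·0.4590) ≈ 0.7021
After a quality check='flag': P(plant 1) = 0.45·0.7021 / (0.45·0.7021 + 0.9·0.2979) ≈ 0.5410

0.541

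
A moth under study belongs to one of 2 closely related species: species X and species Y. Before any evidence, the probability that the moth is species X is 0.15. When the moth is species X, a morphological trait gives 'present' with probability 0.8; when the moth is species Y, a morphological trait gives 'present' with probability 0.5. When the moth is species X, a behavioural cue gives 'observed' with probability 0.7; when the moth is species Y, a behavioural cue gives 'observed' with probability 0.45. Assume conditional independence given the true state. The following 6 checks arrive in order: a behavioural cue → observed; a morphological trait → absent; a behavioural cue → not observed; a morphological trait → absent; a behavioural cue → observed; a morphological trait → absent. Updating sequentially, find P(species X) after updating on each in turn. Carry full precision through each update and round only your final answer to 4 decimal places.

0.0147

After a behavioural cue='observed': P(species X) = 0.7·0.1500 / (0.7·0.1500 + 0.45·0.8500) ≈ 0.2154
After a morphological trait='absent': P(species X) = 0.2·0.2154 / (0.2·0.2154 + 0.5·0.7846) ≈ 0.0989
After a behavioural cue='not observed': P(species X) = 0.3·0.0989 / (0.3·0.0989 + 0.55·0.9011) ≈ 0.0565
After a morphological trait='absent': P(species X) = 0.2·0.0565 / (0.2·0.0565 + 0.5·0.9435) ≈ 0.0234
After a behavioural cue='observed': P(species X) = 0.7·0.0234 / (0.7·0.0234 + 0.45·0.9766) ≈ 0.0359
After a morphological trait='absent': P(species X) = 0.2·0.0359 / (0.2·0.0359 + 0.5·0.9641) ≈ 0.0147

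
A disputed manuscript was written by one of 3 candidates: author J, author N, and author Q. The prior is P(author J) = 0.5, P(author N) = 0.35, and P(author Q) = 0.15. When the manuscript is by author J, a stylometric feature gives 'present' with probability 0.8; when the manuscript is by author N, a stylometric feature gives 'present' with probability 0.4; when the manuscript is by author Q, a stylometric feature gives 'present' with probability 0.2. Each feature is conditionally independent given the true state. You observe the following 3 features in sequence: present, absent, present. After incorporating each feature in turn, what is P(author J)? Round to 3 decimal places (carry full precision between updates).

After 'present': normaliser = 0.8·0.5000 + 0.4·0.3500 + 0.2·0.1500; P(author J) ≈ 0.7018, P(author N) ≈ 0.2456, P(author Q) ≈ 0.0526
After 'absent': normaliser = 0.2·0.7018 + 0.6·0.2456 + 0.8·0.0526; P(author J) ≈ 0.4255, P(author N) ≈ 0.4468, P(author Q) ≈ 0.1277
After 'present': normaliser = 0.8·0.4255 + 0.4·0.4468 + 0.2·0.1277; P(author J) ≈ 0.6250, P(author N) ≈ 0.3281, P(author Q) ≈ 0.0469

0.625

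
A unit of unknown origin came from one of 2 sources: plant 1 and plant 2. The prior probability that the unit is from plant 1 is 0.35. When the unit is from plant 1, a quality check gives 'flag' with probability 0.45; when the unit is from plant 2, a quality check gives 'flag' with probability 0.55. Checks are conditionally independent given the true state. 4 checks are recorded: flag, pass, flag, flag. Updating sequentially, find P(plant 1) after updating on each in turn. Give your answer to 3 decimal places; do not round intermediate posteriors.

0.265

Apply Bayes' rule sequentially, carrying P(plant 1) forward.
After 'flag': P(plant 1) = 0.45·0.3500 / (0.45·0.3500 + 0.55·0.6500) ≈ 0.3058
After 'pass': P(plant 1) = 0.55·0.3058 / (0.55·0.3058 + 0.45·0.6942) ≈ 0.3500
After 'flag': P(plant 1) = 0.45·0.3500 / (0.45·0.3500 + 0.55·0.6500) ≈ 0.3058
After 'flag': P(plant 1) = 0.45·0.3058 / (0.45·0.3058 + 0.55·0.6942) ≈ 0.2650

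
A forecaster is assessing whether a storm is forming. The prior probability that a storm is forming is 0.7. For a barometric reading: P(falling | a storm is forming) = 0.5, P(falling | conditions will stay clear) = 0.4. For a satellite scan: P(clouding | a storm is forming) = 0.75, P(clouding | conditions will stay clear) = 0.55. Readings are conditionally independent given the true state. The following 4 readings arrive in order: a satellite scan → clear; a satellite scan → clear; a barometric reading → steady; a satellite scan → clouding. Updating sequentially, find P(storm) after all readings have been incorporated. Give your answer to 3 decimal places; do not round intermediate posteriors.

0.450

After a satellite scan='clear': P(storm) = 0.25·0.7000 / (0.25·0.7000 + 0.45·0.3000) ≈ 0.5645
After a satellite scan='clear': P(storm) = 0.25·0.5645 / (0.25·0.5645 + 0.45·0.4355) ≈ 0.4187
After a barometric reading='steady': P(storm) = 0.5·0.4187 / (0.5·0.4187 + 0.6·0.5813) ≈ 0.3751
After a satellite scan='clouding': P(storm) = 0.75·0.3751 / (0.75·0.3751 + 0.55·0.6249) ≈ 0.4501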